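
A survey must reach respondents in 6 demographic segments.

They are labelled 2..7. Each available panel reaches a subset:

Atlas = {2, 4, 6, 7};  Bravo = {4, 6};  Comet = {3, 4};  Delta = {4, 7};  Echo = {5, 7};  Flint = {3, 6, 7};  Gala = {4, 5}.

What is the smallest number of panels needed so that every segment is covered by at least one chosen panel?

Atlas and Flint and Gala together: Atlas ∪ Flint ∪ Gala = {2, 3, 4, 5, 6, 7} — every segment is covered.
Only Atlas contains 2, so Atlas is forced; the remaining 2 segments need at least 2 more panels (each remaining panel adds at most 1) — so at least 3 panels are needed, and 3 is optimal.

3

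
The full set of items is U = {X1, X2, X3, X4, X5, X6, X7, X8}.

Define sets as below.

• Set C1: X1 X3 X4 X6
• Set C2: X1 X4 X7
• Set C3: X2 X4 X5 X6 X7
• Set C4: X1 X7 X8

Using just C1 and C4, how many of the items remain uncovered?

Union of C1, C4 = {X1, X3, X4, X6, X7, X8}.
Not covered: X2, X5 — 2 items.

2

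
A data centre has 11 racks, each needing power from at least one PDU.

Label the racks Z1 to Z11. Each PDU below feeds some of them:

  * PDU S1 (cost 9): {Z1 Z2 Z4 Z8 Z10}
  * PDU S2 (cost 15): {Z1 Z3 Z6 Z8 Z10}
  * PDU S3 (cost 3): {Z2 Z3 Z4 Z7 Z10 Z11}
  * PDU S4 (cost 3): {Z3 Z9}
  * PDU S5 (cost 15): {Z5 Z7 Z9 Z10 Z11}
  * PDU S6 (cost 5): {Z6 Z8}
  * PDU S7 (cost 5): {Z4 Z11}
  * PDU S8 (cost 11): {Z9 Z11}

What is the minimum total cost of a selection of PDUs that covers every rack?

S1, S4, S5, S6 together cover every rack (S1 ∪ S4 ∪ S5 ∪ S6 = {Z1, Z2, Z3, Z4, Z5, Z6, Z7, Z8, Z9, Z10, Z11}); total cost 9 + 3 + 15 + 5 = 32.
The greedy pick S3, S6, S4, S1, S5 costs 35; no covering selection beats 32.

32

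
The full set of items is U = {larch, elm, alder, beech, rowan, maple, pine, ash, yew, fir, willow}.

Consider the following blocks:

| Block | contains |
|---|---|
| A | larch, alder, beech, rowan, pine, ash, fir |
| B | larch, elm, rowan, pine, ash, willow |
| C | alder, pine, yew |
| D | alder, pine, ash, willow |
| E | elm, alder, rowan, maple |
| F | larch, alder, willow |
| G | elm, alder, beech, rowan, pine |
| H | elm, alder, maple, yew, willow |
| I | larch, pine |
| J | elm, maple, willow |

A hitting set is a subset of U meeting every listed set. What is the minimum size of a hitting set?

T = {elm, pine, willow} meets every block (each contains at least one member of T), and |T| = 3.
No choice of 2 items meets every block, so 3 is the minimum.

3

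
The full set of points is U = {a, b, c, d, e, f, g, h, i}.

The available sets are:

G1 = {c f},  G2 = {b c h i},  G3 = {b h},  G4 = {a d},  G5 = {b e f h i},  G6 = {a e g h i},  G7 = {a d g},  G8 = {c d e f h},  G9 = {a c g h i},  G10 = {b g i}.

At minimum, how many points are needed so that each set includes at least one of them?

Take T = {a, b, c}. Each listed set contains at least one of these, so T is a hitting set of size 3.
The sets G1, G3, G4 are pairwise disjoint, so any hitting set needs a separate point for each — at least 3. Hence 3 is optimal.

3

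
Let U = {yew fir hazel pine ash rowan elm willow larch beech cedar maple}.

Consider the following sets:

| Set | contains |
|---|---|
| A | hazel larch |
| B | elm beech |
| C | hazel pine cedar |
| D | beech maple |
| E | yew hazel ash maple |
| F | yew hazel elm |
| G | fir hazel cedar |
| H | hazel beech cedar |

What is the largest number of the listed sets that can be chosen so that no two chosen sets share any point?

2

B, E are pairwise disjoint (B={elm,beech}; E={yew,hazel,ash,maple}).
Every remaining set overlaps one of these, and no 3 of the listed sets are pairwise disjoint, so 2 is the maximum.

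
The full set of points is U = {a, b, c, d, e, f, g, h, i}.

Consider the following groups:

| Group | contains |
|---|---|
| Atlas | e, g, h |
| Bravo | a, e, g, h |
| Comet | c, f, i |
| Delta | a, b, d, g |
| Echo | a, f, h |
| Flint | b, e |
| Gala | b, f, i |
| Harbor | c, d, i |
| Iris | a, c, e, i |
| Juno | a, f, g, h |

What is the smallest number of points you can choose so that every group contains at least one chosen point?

The 3 points {a, e, i} hit every group.
The groups Flint, Harbor, Juno are pairwise disjoint, so any hitting set needs a separate point for each — at least 3. Hence 3 is optimal.

3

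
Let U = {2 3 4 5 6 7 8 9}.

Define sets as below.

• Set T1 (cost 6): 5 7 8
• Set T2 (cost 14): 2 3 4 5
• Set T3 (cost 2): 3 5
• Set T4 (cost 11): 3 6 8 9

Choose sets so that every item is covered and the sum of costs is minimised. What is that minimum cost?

T1, T2, T4 together cover every item (T1 ∪ T2 ∪ T4 = {2, 3, 4, 5, 6, 7, 8, 9}); total cost 6 + 14 + 11 = 31.
The greedy pick T3, T1, T4, T2 costs 33; no covering selection beats 31.

31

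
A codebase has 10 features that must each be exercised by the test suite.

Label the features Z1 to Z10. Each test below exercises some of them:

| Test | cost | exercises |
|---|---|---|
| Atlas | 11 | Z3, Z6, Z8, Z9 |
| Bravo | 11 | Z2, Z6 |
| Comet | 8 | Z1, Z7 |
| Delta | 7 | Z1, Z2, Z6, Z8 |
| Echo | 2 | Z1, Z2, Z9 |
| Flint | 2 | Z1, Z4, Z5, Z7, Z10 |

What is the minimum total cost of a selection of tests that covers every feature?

15

Atlas, Echo, Flint together cover every feature (Atlas ∪ Echo ∪ Flint = {Z1, Z2, Z3, Z4, Z5, Z6, Z7, Z8, Z9, Z10}); total cost 11 + 2 + 2 = 15.
The greedy pick Flint, Echo, Delta, Atlas costs 22; no covering selection beats 15.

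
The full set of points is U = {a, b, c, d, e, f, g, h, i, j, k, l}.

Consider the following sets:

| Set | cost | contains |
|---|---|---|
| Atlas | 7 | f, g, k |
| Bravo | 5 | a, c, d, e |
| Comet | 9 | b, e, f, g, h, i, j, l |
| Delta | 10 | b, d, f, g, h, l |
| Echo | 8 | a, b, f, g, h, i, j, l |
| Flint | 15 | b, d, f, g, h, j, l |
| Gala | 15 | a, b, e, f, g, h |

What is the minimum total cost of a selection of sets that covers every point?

20

Atlas, Bravo, Echo together cover every point (Atlas ∪ Bravo ∪ Echo = {a, b, c, d, e, f, g, h, i, j, k, l}); total cost 7 + 5 + 8 = 20.
No covering selection has total cost below 20.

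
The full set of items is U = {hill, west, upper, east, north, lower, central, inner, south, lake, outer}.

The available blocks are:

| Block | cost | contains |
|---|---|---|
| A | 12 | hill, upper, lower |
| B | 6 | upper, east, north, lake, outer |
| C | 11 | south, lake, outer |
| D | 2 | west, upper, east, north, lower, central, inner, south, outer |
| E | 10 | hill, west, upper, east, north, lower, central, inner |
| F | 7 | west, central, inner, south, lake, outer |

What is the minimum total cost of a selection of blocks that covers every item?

E, F together cover every item (E ∪ F = {hill, west, upper, east, north, lower, central, inner, south, lake, outer}); total cost 10 + 7 = 17.
The greedy pick D, B, E costs 18; no covering selection beats 17.

17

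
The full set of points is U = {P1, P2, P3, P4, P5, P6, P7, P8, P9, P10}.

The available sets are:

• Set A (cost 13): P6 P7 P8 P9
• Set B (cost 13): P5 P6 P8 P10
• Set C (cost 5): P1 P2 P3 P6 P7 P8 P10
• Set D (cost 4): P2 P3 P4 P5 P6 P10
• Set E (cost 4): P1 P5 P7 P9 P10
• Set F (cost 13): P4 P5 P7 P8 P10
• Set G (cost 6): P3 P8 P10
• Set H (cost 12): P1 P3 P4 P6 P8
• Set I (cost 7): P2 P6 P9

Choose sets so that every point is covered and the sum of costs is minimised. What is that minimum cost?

C, D, E together cover every point (C ∪ D ∪ E = {P1, P2, P3, P4, P5, P6, P7, P8, P9, P10}); total cost 5 + 4 + 4 = 13.
No covering selection has total cost below 13.

13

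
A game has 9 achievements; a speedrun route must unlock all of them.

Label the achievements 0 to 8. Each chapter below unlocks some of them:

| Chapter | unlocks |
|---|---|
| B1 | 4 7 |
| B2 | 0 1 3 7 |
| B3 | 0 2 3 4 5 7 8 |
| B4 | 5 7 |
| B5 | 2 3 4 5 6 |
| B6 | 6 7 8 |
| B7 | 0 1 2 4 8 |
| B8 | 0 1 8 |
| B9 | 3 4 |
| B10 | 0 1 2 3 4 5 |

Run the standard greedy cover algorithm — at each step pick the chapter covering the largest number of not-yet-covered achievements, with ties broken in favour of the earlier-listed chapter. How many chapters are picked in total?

3

Greedy: pick B3 (covers 7 new) → pick B2 (covers 1 new) → pick B5 (covers 1 new). Total picks: 3.
(The true minimum cover uses only 2 chapters, so greedy is not optimal here.)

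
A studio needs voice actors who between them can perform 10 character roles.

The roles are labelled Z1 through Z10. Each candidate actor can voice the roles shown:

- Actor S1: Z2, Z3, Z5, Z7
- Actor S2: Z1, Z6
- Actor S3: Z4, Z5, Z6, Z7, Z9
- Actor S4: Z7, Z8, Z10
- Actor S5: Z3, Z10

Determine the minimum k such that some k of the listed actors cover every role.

4

S1 and S2 and S3 and S4 together: S1 ∪ S2 ∪ S3 ∪ S4 = {Z1, Z2, Z3, Z4, Z5, Z6, Z7, Z8, Z9, Z10} — every role is covered.
Only S3 contains Z4, so S3 is forced; the remaining 5 roles need at least 3 more actors (each remaining actor adds at most 2) — so at least 4 actors are needed, and 4 is optimal.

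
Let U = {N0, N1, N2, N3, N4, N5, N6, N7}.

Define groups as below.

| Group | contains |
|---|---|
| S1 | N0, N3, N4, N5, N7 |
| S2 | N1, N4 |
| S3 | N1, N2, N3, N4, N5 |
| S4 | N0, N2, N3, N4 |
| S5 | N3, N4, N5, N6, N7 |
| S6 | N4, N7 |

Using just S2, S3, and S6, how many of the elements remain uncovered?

Union of S2, S3, S6 = {N1, N2, N3, N4, N5, N7}.
Not covered: N0, N6 — 2 elements.

2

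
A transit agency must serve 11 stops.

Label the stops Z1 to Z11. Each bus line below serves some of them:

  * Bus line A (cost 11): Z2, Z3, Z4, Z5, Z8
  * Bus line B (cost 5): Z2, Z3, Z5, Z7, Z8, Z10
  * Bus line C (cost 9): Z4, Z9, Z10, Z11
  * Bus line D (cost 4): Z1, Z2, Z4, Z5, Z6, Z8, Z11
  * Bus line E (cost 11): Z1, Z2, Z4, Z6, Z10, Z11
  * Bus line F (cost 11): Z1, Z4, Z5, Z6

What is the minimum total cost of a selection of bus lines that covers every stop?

B, C, D together cover every stop (B ∪ C ∪ D = {Z1, Z2, Z3, Z4, Z5, Z6, Z7, Z8, Z9, Z10, Z11}); total cost 5 + 9 + 4 = 18.
No covering selection has total cost below 18.

18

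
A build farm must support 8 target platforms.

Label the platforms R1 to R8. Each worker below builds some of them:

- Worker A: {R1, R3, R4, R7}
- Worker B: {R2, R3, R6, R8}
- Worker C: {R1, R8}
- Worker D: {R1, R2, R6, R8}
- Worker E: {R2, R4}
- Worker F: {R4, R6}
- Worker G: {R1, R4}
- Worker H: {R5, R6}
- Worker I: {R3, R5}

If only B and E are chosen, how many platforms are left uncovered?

Union of B, E = {R2, R3, R4, R6, R8}.
Not covered: R1, R5, R7 — 3 platforms.

3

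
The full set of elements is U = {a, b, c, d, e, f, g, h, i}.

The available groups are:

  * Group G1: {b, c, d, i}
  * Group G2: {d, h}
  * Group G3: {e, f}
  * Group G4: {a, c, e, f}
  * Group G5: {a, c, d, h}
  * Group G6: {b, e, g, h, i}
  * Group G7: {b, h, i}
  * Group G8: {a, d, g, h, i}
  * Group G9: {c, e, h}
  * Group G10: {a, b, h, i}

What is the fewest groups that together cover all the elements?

Take {G4, G6, G8}. Their union is {a, b, c, d, e, f, g, h, i}, which is all 9 elements.
No 2 of the 10 groups cover everything (all 45 combinations miss at least one element), so 3 is optimal.

3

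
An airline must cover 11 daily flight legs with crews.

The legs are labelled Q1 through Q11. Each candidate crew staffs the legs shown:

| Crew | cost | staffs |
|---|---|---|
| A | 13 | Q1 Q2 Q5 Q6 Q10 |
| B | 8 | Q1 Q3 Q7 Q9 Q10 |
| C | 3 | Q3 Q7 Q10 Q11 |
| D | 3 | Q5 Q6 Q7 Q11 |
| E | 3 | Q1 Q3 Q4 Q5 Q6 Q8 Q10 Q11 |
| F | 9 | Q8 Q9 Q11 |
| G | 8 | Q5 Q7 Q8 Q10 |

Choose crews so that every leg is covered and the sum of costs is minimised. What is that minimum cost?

24

A, B, E together cover every leg (A ∪ B ∪ E = {Q1, Q2, Q3, Q4, Q5, Q6, Q7, Q8, Q9, Q10, Q11}); total cost 13 + 8 + 3 = 24.
The greedy pick E, C, B, A costs 27; no covering selection beats 24.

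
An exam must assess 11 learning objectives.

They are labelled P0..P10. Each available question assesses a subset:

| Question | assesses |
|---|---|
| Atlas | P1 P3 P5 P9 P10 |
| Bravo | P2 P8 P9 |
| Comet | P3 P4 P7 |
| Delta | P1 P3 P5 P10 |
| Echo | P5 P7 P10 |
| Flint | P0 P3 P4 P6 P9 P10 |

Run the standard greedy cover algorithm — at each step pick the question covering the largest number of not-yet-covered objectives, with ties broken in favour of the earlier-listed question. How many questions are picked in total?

Greedy: pick Flint (covers 6 new) → pick Atlas (covers 2 new) → pick Bravo (covers 2 new) → pick Comet (covers 1 new). Total picks: 4.

4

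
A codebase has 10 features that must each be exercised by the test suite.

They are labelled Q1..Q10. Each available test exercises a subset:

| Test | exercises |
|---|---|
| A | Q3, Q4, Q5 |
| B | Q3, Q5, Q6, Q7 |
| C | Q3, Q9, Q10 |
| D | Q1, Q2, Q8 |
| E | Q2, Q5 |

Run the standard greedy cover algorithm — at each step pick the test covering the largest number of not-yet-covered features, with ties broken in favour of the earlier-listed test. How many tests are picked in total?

4

Greedy: pick B (covers 4 new) → pick D (covers 3 new) → pick C (covers 2 new) → pick A (covers 1 new). Total picks: 4.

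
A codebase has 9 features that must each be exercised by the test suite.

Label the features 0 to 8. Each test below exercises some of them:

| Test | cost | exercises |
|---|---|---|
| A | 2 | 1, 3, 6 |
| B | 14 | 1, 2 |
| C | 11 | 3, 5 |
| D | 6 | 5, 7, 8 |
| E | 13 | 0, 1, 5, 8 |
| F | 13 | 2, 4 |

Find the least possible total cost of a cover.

34

A, D, E, F together cover every feature (A ∪ D ∪ E ∪ F = {0, 1, 2, 3, 4, 5, 6, 7, 8}); total cost 2 + 6 + 13 + 13 = 34.
No covering selection has total cost below 34.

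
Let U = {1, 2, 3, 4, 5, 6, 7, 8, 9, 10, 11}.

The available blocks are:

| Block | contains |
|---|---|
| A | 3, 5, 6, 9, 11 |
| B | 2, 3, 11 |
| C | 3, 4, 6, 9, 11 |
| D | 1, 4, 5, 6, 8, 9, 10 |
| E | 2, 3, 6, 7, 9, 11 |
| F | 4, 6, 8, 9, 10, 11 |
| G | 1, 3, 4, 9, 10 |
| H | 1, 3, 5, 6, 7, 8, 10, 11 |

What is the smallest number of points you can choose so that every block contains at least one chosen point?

T = {3, 9} meets every block (each contains at least one member of T), and |T| = 2.
The blocks B, D are pairwise disjoint, so any hitting set needs a separate point for each — at least 2. Hence 2 is optimal.

2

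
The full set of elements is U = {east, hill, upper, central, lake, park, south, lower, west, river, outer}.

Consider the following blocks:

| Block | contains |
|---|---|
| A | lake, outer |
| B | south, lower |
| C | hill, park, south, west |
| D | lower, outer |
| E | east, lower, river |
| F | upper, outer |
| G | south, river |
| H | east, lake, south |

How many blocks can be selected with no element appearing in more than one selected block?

C, E, F are pairwise disjoint (C={hill,park,south,west}; E={east,lower,river}; F={upper,outer}).
Every remaining block overlaps one of these, and no 4 of the listed blocks are pairwise disjoint, so 3 is the maximum.

3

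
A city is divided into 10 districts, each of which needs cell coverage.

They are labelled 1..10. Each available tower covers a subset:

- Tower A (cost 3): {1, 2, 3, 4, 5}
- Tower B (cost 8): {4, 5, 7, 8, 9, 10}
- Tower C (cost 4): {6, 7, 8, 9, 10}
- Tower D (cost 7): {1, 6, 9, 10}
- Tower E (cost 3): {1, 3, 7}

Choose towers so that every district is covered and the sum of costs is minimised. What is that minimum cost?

7

A, C together cover every district (A ∪ C = {1, 2, 3, 4, 5, 6, 7, 8, 9, 10}); total cost 3 + 4 = 7.
No covering selection has total cost below 7.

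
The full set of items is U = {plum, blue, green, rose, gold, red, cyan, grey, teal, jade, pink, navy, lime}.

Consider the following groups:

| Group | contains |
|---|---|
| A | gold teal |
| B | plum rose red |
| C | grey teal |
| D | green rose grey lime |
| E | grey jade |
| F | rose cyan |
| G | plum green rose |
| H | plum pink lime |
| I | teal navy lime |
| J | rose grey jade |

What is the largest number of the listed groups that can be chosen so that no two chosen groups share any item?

4

A, E, F, H are pairwise disjoint (A={gold,teal}; E={grey,jade}; F={rose,cyan}; H={plum,pink,lime}).
Every remaining group overlaps one of these, and no 5 of the listed groups are pairwise disjoint, so 4 is the maximum.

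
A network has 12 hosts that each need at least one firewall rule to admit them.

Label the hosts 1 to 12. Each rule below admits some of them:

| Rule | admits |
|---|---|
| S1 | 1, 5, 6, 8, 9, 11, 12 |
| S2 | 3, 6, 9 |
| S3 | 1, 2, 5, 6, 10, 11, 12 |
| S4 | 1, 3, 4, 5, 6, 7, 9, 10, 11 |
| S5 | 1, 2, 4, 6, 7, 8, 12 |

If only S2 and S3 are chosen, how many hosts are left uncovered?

Union of S2, S3 = {1, 2, 3, 5, 6, 9, 10, 11, 12}.
Not covered: 4, 7, 8 — 3 hosts.

3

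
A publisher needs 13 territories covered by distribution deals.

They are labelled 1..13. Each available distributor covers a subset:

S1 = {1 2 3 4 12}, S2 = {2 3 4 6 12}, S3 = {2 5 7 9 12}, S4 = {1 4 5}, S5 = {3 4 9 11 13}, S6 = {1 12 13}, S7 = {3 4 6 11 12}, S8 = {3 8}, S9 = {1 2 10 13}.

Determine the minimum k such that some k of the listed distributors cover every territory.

4

Take {S3, S7, S8, S9}. Their union is {1, 2, 3, 4, 5, 6, 7, 8, 9, 10, 11, 12, 13}, which is all 13 territories.
Only S8 contains 8, so S8 is forced; the remaining 11 territories need at least 3 more distributors (each remaining distributor adds at most 5) — so at least 4 distributors are needed, and 4 is optimal.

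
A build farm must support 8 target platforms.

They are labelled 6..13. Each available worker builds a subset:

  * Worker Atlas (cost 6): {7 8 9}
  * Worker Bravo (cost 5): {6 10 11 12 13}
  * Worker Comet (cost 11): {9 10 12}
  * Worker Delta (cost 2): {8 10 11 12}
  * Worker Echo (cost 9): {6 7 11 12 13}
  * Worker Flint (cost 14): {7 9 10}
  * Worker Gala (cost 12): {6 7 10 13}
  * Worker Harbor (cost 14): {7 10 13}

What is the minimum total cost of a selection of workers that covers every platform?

11

Atlas, Bravo together cover every platform (Atlas ∪ Bravo = {6, 7, 8, 9, 10, 11, 12, 13}); total cost 6 + 5 = 11.
The greedy pick Delta, Bravo, Atlas costs 13; no covering selection beats 11.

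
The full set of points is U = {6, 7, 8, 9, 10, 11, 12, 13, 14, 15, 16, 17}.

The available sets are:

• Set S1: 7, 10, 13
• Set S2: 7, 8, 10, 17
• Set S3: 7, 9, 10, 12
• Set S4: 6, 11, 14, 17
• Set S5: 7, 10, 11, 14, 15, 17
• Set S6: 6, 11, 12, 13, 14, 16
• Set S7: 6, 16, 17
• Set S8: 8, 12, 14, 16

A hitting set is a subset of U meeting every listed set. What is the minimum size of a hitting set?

Take H = {12, 13, 17}. Each listed set contains at least one of these, so H is a hitting set of size 3.
No choice of 2 points meets every set, so 3 is the minimum.

3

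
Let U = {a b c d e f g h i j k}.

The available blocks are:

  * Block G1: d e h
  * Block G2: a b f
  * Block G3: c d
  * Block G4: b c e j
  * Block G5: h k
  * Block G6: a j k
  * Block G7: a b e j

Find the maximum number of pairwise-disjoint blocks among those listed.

3

G3, G5, G7 are pairwise disjoint (G3={c,d}; G5={h,k}; G7={a,b,e,j}).
Every remaining block overlaps one of these, and no 4 of the listed blocks are pairwise disjoint, so 3 is the maximum.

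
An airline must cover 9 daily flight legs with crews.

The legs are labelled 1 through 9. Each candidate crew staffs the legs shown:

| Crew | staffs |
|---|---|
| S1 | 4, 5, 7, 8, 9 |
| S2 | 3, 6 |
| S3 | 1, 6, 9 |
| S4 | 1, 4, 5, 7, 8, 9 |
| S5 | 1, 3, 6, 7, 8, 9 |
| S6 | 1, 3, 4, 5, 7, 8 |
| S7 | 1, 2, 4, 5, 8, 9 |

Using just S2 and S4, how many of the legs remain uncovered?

Union of S2, S4 = {1, 3, 4, 5, 6, 7, 8, 9}.
Not covered: 2 — 1 leg.

1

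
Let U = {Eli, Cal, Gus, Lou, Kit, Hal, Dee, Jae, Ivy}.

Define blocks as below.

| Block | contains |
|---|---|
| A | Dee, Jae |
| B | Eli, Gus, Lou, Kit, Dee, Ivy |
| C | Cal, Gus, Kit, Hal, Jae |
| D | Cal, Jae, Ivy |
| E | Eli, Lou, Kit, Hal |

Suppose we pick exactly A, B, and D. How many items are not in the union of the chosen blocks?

1

Union of A, B, D = {Eli, Cal, Gus, Lou, Kit, Dee, Jae, Ivy}.
Not covered: Hal — 1 item.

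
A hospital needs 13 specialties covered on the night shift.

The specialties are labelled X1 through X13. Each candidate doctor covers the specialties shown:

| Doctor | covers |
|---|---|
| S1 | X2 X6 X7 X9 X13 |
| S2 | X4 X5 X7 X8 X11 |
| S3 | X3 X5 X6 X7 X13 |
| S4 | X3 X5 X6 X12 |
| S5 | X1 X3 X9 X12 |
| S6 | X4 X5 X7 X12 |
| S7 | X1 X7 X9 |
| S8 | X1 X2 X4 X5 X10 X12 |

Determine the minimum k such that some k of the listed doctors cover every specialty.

Take {S2, S3, S7, S8}. Their union is {X1, X2, X3, X4, X5, X6, X7, X8, X9, X10, X11, X12, X13}, which is all 13 specialties.
No 3 of the 8 doctors cover everything (all 56 combinations miss at least one specialty), so 4 is optimal.

4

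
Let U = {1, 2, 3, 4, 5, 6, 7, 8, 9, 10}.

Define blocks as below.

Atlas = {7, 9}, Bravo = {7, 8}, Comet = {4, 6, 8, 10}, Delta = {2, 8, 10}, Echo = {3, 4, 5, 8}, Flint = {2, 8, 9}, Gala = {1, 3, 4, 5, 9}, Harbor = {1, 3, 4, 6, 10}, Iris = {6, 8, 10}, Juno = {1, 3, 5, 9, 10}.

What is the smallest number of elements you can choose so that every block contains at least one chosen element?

3

The 3 elements {3, 8, 9} hit every block.
No choice of 2 elements meets every block, so 3 is the minimum.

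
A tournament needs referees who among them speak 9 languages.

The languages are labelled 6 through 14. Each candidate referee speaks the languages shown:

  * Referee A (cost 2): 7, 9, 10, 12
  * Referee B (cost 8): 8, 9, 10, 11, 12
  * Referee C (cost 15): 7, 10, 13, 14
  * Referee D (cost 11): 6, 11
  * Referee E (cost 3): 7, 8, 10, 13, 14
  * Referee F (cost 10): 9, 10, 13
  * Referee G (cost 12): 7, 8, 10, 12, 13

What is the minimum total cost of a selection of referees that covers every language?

A, D, E together cover every language (A ∪ D ∪ E = {6, 7, 8, 9, 10, 11, 12, 13, 14}); total cost 2 + 11 + 3 = 16.
No covering selection has total cost below 16.

16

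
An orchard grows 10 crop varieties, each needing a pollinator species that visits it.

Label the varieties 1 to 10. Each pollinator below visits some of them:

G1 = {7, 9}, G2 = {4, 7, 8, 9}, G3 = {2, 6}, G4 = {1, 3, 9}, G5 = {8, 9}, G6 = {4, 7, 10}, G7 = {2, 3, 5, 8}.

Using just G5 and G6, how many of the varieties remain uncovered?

Union of G5, G6 = {4, 7, 8, 9, 10}.
Not covered: 1, 2, 3, 5, 6 — 5 varieties.

5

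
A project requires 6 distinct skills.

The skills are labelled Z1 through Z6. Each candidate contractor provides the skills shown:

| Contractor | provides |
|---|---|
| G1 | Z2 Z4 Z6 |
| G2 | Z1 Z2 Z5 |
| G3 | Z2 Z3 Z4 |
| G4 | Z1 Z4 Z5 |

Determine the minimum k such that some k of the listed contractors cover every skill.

G1 and G3 and G4 together: G1 ∪ G3 ∪ G4 = {Z1, Z2, Z3, Z4, Z5, Z6} — every skill is covered.
Only G3 contains Z3, so G3 is forced; the remaining 3 skills need at least 2 more contractors (each remaining contractor adds at most 2) — so at least 3 contractors are needed, and 3 is optimal.

3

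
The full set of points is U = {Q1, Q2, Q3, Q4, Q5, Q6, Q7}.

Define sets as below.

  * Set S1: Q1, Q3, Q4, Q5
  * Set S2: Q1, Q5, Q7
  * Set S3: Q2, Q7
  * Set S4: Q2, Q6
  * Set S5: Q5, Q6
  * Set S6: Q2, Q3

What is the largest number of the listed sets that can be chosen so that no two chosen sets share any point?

S2, S6 are pairwise disjoint (S2={Q1,Q5,Q7}; S6={Q2,Q3}).
Every remaining set overlaps one of these, and no 3 of the listed sets are pairwise disjoint, so 2 is the maximum.

2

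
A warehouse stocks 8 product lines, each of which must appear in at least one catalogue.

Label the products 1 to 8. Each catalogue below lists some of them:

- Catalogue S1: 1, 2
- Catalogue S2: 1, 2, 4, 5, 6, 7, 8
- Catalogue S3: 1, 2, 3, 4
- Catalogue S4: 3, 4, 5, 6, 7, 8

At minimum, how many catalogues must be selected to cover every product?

Take {S2, S4}. Their union is {1, 2, 3, 4, 5, 6, 7, 8}, which is all 8 products.
No single catalogue has all 8 products (the largest, S2, has 7), so 2 is optimal.

2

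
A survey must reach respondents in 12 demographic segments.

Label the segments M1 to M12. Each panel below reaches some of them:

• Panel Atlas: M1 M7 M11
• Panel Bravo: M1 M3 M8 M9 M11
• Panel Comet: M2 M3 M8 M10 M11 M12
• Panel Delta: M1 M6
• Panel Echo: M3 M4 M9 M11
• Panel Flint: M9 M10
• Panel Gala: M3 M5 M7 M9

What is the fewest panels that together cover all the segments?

4

Comet and Delta and Echo and Gala together: Comet ∪ Delta ∪ Echo ∪ Gala = {M1, M2, M3, M4, M5, M6, M7, M8, M9, M10, M11, M12} — every segment is covered.
No 3 of the 7 panels cover everything (all 35 combinations miss at least one segment), so 4 is optimal.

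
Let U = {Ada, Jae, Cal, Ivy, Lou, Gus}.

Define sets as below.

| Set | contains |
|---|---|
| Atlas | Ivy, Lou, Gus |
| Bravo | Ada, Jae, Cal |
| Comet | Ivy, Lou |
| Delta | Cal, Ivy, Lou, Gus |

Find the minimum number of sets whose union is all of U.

Take {Atlas, Bravo}. Their union is {Ada, Jae, Cal, Ivy, Lou, Gus}, which is all 6 items.
No single set has all 6 items (the largest, Delta, has 4), so 2 is optimal.

2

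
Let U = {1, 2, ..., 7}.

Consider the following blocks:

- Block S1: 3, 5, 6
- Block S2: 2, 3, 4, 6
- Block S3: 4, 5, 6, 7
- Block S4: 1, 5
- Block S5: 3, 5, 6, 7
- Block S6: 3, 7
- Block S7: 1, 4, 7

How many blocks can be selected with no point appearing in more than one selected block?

2

S2, S4 are pairwise disjoint (S2={2,3,4,6}; S4={1,5}).
Every remaining block overlaps one of these, and no 3 of the listed blocks are pairwise disjoint, so 2 is the maximum.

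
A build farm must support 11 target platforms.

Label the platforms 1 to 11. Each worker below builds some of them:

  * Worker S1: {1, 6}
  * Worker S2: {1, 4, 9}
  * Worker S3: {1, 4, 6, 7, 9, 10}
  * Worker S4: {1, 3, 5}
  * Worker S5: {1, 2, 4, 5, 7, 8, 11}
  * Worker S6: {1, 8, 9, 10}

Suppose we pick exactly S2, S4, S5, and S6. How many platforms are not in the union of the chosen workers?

Union of S2, S4, S5, S6 = {1, 2, 3, 4, 5, 7, 8, 9, 10, 11}.
Not covered: 6 — 1 platform.

1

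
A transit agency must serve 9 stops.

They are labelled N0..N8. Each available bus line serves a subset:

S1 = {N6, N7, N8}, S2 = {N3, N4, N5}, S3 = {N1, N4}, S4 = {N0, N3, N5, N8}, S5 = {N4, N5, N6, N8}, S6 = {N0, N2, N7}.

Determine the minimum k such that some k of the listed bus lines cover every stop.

4

Take {S1, S3, S4, S6}. Their union is {N0, N1, N2, N3, N4, N5, N6, N7, N8}, which is all 9 stops.
No 3 of the 6 bus lines cover everything (all 20 combinations miss at least one stop), so 4 is optimal.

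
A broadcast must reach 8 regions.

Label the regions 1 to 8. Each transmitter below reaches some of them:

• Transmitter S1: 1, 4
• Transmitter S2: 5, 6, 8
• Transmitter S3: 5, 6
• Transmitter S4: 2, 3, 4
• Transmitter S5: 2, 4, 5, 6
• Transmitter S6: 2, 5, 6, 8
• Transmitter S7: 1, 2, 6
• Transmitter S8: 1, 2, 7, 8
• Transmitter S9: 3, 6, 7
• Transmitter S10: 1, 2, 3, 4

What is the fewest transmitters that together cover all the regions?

S2 and S4 and S8 together: S2 ∪ S4 ∪ S8 = {1, 2, 3, 4, 5, 6, 7, 8} — every region is covered.
No 2 of the 10 transmitters cover everything (all 45 combinations miss at least one region), so 3 is optimal.

3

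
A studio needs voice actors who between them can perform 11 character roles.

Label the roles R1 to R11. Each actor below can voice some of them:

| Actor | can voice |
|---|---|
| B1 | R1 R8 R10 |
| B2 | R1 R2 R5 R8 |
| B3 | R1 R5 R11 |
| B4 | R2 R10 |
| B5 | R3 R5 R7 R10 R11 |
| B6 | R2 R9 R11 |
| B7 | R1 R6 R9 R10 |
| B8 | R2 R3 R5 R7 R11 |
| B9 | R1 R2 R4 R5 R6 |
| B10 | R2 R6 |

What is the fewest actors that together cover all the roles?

4

B1 and B5 and B6 and B9 together: B1 ∪ B5 ∪ B6 ∪ B9 = {R1, R2, R3, R4, R5, R6, R7, R8, R9, R10, R11} — every role is covered.
No 3 of the 10 actors cover everything (all 120 combinations miss at least one role), so 4 is optimal.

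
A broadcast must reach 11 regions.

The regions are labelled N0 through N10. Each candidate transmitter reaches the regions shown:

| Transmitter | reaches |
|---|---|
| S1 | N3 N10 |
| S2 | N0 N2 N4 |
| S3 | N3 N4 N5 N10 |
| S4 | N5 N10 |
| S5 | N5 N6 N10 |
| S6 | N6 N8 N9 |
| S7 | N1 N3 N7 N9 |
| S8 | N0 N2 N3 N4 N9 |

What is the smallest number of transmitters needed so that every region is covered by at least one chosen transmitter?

Take {S4, S6, S7, S8}. Their union is {N0, N1, N2, N3, N4, N5, N6, N7, N8, N9, N10}, which is all 11 regions.
Only S7 contains N1, so S7 is forced; the remaining 7 regions need at least 3 more transmitters (each remaining transmitter adds at most 3) — so at least 4 transmitters are needed, and 4 is optimal.

4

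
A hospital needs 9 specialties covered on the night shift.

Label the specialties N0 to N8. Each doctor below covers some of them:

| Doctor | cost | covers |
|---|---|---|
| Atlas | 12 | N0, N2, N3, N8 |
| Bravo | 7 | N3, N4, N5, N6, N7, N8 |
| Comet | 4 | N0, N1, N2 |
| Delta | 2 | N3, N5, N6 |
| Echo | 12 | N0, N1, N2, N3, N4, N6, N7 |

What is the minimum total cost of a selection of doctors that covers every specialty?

Bravo, Comet together cover every specialty (Bravo ∪ Comet = {N0, N1, N2, N3, N4, N5, N6, N7, N8}); total cost 7 + 4 = 11.
The greedy pick Delta, Comet, Bravo costs 13; no covering selection beats 11.

11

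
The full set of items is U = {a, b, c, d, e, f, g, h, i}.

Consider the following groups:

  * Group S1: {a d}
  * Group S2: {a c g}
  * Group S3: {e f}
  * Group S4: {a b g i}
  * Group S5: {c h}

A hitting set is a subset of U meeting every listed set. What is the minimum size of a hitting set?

Take T = {a, c, f}. Each listed group contains at least one of these, so T is a hitting set of size 3.
The groups S3, S4, S5 are pairwise disjoint, so any hitting set needs a separate item for each — at least 3. Hence 3 is optimal.

3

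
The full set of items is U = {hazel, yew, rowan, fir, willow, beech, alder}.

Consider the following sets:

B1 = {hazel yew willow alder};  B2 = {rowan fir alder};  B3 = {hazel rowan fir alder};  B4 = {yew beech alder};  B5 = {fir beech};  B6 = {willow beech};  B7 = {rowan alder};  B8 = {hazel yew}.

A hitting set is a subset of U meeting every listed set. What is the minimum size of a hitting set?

3

Take H = {yew, rowan, beech}. Each listed set contains at least one of these, so H is a hitting set of size 3.
The sets B6, B7, B8 are pairwise disjoint, so any hitting set needs a separate item for each — at least 3. Hence 3 is optimal.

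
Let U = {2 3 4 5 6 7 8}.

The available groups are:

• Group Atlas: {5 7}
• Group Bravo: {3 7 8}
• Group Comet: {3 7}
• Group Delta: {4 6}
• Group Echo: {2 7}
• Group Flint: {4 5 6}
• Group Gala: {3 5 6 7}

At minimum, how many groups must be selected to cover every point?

Bravo and Echo and Flint together: Bravo ∪ Echo ∪ Flint = {2, 3, 4, 5, 6, 7, 8} — every point is covered.
Only Echo contains 2, so Echo is forced; the remaining 5 points need at least 2 more groups (each remaining group adds at most 3) — so at least 3 groups are needed, and 3 is optimal.

3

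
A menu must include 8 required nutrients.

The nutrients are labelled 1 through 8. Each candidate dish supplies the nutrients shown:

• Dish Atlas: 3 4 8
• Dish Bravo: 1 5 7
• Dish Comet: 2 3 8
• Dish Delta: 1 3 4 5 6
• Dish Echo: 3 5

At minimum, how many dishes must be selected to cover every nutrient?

3

Take {Bravo, Comet, Delta}. Their union is {1, 2, 3, 4, 5, 6, 7, 8}, which is all 8 nutrients.
Only Comet contains 2, so Comet is forced; the remaining 5 nutrients need at least 2 more dishes (each remaining dish adds at most 4) — so at least 3 dishes are needed, and 3 is optimal.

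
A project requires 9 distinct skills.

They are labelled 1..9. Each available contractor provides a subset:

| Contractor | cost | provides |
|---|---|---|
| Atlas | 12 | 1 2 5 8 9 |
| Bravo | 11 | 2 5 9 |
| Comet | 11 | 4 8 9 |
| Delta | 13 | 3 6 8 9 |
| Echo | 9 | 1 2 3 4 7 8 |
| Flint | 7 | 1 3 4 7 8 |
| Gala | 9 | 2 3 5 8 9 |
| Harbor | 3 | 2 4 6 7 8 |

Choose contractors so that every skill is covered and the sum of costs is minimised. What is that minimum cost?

19

Flint, Gala, Harbor together cover every skill (Flint ∪ Gala ∪ Harbor = {1, 2, 3, 4, 5, 6, 7, 8, 9}); total cost 7 + 9 + 3 = 19.
No covering selection has total cost below 19.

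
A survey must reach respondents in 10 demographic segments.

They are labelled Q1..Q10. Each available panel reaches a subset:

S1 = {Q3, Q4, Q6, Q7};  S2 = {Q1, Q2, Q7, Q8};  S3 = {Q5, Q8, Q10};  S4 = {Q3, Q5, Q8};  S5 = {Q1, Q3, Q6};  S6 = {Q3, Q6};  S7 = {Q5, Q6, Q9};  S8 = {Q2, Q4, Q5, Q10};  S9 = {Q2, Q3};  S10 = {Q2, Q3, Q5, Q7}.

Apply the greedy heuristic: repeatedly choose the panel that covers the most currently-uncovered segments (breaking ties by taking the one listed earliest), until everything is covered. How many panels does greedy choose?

Greedy: pick S1 (covers 4 new) → pick S2 (covers 3 new) → pick S3 (covers 2 new) → pick S7 (covers 1 new). Total picks: 4.

4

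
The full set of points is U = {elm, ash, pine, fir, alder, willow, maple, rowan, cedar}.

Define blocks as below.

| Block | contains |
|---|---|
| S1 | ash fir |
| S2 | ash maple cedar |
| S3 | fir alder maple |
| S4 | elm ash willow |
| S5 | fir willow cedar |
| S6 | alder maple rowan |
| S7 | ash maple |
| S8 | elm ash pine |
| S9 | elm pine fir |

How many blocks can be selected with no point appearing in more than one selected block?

S5, S6, S8 are pairwise disjoint (S5={fir,willow,cedar}; S6={alder,maple,rowan}; S8={elm,ash,pine}).
Every remaining block overlaps one of these, and no 4 of the listed blocks are pairwise disjoint, so 3 is the maximum.

3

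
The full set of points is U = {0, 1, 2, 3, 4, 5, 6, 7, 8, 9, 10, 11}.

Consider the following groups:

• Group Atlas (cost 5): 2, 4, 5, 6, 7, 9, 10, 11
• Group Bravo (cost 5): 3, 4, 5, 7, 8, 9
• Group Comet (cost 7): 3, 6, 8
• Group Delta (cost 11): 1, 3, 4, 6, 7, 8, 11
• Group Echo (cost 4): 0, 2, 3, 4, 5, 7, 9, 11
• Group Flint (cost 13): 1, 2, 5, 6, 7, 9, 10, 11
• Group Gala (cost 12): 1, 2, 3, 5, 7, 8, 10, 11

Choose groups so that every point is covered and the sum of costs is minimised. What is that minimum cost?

20

Atlas, Delta, Echo together cover every point (Atlas ∪ Delta ∪ Echo = {0, 1, 2, 3, 4, 5, 6, 7, 8, 9, 10, 11}); total cost 5 + 11 + 4 = 20.
The greedy pick Echo, Atlas, Bravo, Delta costs 25; no covering selection beats 20.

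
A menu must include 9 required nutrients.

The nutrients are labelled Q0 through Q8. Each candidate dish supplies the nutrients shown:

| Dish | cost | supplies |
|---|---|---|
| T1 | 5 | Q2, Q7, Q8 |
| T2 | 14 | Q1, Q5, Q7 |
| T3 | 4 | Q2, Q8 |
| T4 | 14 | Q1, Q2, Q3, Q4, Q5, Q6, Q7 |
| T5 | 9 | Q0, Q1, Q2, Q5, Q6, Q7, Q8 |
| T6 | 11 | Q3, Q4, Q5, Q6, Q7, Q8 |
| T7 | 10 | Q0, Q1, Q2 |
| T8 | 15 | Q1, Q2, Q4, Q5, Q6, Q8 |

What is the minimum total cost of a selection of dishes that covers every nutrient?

20

T5, T6 together cover every nutrient (T5 ∪ T6 = {Q0, Q1, Q2, Q3, Q4, Q5, Q6, Q7, Q8}); total cost 9 + 11 = 20.
No covering selection has total cost below 20.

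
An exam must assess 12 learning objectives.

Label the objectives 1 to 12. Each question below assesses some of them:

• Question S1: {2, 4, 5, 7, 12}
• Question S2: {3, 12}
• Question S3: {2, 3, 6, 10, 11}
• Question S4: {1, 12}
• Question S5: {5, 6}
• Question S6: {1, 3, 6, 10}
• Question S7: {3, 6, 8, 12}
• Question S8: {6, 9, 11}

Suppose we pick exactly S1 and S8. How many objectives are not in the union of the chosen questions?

Union of S1, S8 = {2, 4, 5, 6, 7, 9, 11, 12}.
Not covered: 1, 3, 8, 10 — 4 objectives.

4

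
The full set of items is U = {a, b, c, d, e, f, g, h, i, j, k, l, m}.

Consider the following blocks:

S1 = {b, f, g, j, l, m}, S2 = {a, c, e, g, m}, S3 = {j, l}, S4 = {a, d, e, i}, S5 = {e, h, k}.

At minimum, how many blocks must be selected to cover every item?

4

S1, S2, S4, and S5 cover everything between them: the union {a, b, c, d, e, f, g, h, i, j, k, l, m} is all of U.
No 3 of the 5 blocks cover everything (all 10 combinations miss at least one item), so 4 is optimal.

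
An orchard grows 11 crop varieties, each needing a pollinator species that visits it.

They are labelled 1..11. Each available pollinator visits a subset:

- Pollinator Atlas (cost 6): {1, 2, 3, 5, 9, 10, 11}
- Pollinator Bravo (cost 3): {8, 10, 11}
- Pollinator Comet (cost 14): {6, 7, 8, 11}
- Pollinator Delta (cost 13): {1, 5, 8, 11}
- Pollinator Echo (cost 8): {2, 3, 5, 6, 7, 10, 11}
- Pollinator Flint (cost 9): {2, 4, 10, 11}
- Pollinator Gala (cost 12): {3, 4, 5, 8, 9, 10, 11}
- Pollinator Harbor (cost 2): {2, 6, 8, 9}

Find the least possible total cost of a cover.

Atlas, Echo, Flint, Harbor together cover every variety (Atlas ∪ Echo ∪ Flint ∪ Harbor = {1, 2, 3, 4, 5, 6, 7, 8, 9, 10, 11}); total cost 6 + 8 + 9 + 2 = 25.
No covering selection has total cost below 25.

25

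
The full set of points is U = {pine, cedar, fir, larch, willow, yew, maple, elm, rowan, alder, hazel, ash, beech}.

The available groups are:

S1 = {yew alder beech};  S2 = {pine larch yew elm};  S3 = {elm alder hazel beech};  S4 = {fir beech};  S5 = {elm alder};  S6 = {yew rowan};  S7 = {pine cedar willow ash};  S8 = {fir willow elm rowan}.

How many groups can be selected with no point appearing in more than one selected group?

4

S4, S5, S6, S7 are pairwise disjoint (S4={fir,beech}; S5={elm,alder}; S6={yew,rowan}; S7={pine,cedar,willow,ash}).
Every remaining group overlaps one of these, and no 5 of the listed groups are pairwise disjoint, so 4 is the maximum.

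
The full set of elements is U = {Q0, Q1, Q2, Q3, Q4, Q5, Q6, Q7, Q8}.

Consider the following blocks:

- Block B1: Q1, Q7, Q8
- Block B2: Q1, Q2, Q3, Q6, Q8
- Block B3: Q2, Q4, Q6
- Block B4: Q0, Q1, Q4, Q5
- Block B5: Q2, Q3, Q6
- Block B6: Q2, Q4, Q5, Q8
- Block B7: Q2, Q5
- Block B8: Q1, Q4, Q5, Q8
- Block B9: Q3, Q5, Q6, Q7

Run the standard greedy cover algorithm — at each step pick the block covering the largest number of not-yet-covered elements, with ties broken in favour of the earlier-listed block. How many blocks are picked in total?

Greedy: pick B2 (covers 5 new) → pick B4 (covers 3 new) → pick B1 (covers 1 new). Total picks: 3.

3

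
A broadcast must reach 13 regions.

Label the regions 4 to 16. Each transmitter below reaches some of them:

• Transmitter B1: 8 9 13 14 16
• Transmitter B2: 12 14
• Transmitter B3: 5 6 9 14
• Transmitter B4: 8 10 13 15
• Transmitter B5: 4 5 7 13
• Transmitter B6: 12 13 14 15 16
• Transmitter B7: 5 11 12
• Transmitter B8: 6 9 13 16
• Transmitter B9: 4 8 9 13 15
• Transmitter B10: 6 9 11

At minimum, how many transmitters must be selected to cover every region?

Take {B4, B5, B6, B10}. Their union is {4, 5, 6, 7, 8, 9, 10, 11, 12, 13, 14, 15, 16}, which is all 13 regions.
Only B5 contains 7, so B5 is forced; the remaining 9 regions need at least 3 more transmitters (each remaining transmitter adds at most 4) — so at least 4 transmitters are needed, and 4 is optimal.

4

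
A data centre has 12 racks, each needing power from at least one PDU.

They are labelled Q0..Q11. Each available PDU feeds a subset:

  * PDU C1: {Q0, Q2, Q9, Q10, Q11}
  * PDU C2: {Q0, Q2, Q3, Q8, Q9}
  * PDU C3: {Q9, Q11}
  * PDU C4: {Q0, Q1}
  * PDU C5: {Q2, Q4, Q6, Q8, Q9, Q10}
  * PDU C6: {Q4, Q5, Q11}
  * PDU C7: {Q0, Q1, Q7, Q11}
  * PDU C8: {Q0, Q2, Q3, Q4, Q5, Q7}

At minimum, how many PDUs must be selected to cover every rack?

C5 and C7 and C8 together: C5 ∪ C7 ∪ C8 = {Q0, Q1, Q2, Q3, Q4, Q5, Q6, Q7, Q8, Q9, Q10, Q11} — every rack is covered.
Only C5 contains Q6, so C5 is forced; the remaining 6 racks need at least 2 more PDUs (each remaining PDU adds at most 4) — so at least 3 PDUs are needed, and 3 is optimal.

3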